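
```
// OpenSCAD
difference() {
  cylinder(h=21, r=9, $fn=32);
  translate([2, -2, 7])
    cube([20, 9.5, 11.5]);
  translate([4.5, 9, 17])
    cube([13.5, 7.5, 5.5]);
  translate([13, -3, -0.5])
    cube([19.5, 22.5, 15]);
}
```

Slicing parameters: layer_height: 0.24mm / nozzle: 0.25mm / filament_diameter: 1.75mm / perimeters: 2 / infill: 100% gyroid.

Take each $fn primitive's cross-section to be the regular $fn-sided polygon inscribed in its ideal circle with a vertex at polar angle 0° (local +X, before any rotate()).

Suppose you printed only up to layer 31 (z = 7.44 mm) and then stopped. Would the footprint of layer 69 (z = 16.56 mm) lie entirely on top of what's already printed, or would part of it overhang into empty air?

Compare the two slices. At z = 7.44: the r=9 cylinder gives a regular 32-gon of circumradius 9 (constant along its height) (area = (32/2)·9.000²·sin(360°/32) = 252.84 mm²); the cube at (2, -2) (footprint 20×9.5) is included at this height (area 190.00 mm²); the cube at (4.5, 9) is not intersected at this z (z outside [17, 22.5]); the cube at (13, -3) (footprint 19.5×22.5) is included at this height (area 438.75 mm²); Subtracting the remaining from the first: starting from the r=9 cylinder (252.84 mm²), the 20×9.5 cube at (2, -2) partially overlaps it — only the 57.09 mm² overlap (of its 190.00 mm²) is removed, clipping the outline; the 19.5×22.5 cube at (13, -3) misses the remaining region (no effect) — area = 195.74 mm². At z = 16.56: the r=9 cylinder gives a regular 32-gon of circumradius 9 (constant along its height) (area = (32/2)·9.000²·sin(360°/32) = 252.84 mm²); the cube at (2, -2) (footprint 20×9.5) is included at this height (area 190.00 mm²); the cube at (4.5, 9) is absent (z outside [17, 22.5]); the cube at (13, -3) is not intersected at this z (z outside [-0.5, 14.5]); After the difference (first − rest): starting from the r=9 cylinder (252.84 mm²), the 20×9.5 cube at (2, -2) partially overlaps it — only the 57.09 mm² overlap (of its 190.00 mm²) is removed, clipping the outline — area = 195.74 mm². Checking containment: the cross-section at z = 16.56 is a subset of the cross-section at z = 7.44.

entirely on top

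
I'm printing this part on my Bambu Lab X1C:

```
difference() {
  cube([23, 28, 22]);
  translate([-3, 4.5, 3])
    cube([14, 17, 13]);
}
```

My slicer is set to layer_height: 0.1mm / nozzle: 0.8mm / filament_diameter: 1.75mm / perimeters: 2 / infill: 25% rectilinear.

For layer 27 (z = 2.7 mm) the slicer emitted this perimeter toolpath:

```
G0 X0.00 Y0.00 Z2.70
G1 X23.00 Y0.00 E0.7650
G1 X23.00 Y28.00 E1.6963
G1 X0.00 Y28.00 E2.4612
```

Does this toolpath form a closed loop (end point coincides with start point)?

Start point (G0): (0.00, 0.00). End point (last G1): the path does not return to the start — open.

no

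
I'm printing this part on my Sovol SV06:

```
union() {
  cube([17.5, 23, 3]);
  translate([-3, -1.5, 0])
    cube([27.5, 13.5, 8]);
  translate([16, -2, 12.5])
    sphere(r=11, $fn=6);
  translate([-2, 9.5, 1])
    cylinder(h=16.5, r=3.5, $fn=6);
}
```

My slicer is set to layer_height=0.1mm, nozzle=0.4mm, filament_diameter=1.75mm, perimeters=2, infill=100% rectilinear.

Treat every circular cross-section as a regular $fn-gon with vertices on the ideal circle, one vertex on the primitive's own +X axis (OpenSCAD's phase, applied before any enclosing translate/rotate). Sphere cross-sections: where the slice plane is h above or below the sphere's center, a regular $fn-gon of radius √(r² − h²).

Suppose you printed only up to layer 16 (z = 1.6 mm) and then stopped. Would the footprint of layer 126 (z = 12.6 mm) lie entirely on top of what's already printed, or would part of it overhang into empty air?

part overhangs

Compare the two slices. At z = 1.6: the cube is present — its section is the full 17.5×23 rectangle (area 402.50 mm²); the 27.5×13.5 cube at (-3, -1.5) contributes its full rectangle (area 371.25 mm²); the sphere at (16, -2): section is a regular 6-gon, circumradius = √(r²−h²) = √(11²−10.9²) = 1.480 (area = (6/2)·1.480²·sin(360°/6) = 5.69 mm²); the r=3.5 cylinder at (-2, 9.5) gives a regular 6-gon of circumradius 3.5 (constant along its height) (area = (6/2)·3.500²·sin(360°/6) = 31.83 mm²); Combining (union): the regions partially overlap — summed areas 811.27 mm² minus the doubly-counted overlap 231.95 mm² gives 579.32 mm² — area = 579.32 mm². At z = 12.6: the cube is absent (z outside [0, 3]); the cube at (-3, -1.5) is absent (z outside [0, 8]); the r=11 sphere at (16, -2) slices to a regular 6-gon of circumradius 11.000 (√(r²−h²) with h=0.1 from center) (area = (6/2)·11.000²·sin(360°/6) = 314.34 mm²); the r=3.5 cylinder at (-2, 9.5) gives a regular 6-gon of circumradius 3.5 (constant along its height) (area = (6/2)·3.500²·sin(360°/6) = 31.83 mm²); Taking the union: the 2 present regions are separate (no shared area or edge), so areas and boundary lengths simply add and each stays a separate island — area = 346.17 mm². Checking containment: at z = 12.6 the cross-section extends beyond the z = 1.6 cross-section by about 168.08 mm².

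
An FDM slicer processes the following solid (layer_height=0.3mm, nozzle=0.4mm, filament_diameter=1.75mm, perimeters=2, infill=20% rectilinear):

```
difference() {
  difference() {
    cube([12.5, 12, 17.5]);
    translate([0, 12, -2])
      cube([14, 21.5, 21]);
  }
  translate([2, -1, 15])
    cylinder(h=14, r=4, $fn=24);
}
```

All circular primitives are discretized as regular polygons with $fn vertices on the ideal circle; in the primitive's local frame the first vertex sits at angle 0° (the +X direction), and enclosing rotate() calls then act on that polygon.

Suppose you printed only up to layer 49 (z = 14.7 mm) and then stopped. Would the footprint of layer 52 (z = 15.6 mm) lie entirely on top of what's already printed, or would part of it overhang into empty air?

entirely on top

Compare the two slices. At z = 14.7: the 12.5×12 cube contributes its full rectangle (area 150.00 mm²); the 14×21.5 cube at (0, 12) contributes its full rectangle (area 301.00 mm²); After the difference (first − rest): starting from the 12.5×12 cube (150.00 mm²), the 14×21.5 cube at (0, 12) misses the remaining region (no effect) — area = 150.00 mm²; the cylinder at (2, -1) is absent (z outside [15, 29]); Taking the first minus the rest: none of the subtracted shapes is present at this height, so the result so far is unchanged — area = 150.00 mm². At z = 15.6: the 12.5×12 cube contributes its full rectangle (area 150.00 mm²); the cube at (0, 12) is present — its section is the full 14×21.5 rectangle (area 301.00 mm²); Subtracting the remaining from the first: starting from the 12.5×12 cube (150.00 mm²), the 14×21.5 cube at (0, 12) misses the remaining region (no effect) — area = 150.00 mm²; the cylinder at (2, -1): section is a regular 24-gon, circumradius r=4 (area = (24/2)·4.000²·sin(360°/24) = 49.69 mm²); After the difference (first − rest): starting from that combined region (150.00 mm²), the r=4 cylinder at (2, -1) partially overlaps it — only the 14.09 mm² overlap (of its 49.69 mm²) is removed, clipping the outline — area = 135.91 mm². Checking containment: the cross-section at z = 15.6 is a subset of the cross-section at z = 14.7.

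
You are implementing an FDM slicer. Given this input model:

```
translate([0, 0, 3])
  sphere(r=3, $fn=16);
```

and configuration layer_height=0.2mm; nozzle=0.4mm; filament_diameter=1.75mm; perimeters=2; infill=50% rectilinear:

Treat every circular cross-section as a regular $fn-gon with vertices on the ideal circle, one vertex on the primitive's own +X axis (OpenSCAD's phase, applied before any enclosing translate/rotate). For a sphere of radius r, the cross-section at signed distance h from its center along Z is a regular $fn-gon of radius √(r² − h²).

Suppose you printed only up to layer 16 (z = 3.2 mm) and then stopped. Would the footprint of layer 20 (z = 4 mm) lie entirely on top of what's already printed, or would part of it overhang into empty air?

entirely on top

Compare the two slices. At z = 3.2: the sphere: section is a regular 16-gon, circumradius = √(r²−h²) = √(3²−0.2²) = 2.993 (area = (16/2)·2.993²·sin(360°/16) = 27.43 mm²). At z = 4: the r=3 sphere contributes a regular 16-gon of circumradius √(3²−1²) = 2.828 (area = (16/2)·2.828²·sin(360°/16) = 24.49 mm²). Checking containment: the cross-section at z = 4 is a subset of the cross-section at z = 3.2.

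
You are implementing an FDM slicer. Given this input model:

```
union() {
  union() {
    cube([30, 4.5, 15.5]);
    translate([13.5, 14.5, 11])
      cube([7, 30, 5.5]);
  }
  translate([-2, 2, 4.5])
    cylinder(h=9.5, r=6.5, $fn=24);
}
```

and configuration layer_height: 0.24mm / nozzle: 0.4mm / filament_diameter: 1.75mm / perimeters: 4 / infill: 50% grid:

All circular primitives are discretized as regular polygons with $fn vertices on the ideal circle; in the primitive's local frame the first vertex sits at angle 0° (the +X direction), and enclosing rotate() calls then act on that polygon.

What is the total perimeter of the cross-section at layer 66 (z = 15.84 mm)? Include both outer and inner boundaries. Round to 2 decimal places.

At z = 15.84 mm: the cube is absent (z outside [0, 15.5]); the cube at (13.5, 14.5) (footprint 7×30) is included at this height (perimeter 74.00 mm); Taking the union: only the 7×30 cube at (13.5, 14.5) is present, so the union is just that shape — boundary = 74.00 mm; the cylinder at (-2, 2) does not reach this height (z outside [4.5, 14]); Merging all regions: only that combined region is present, so the union is just that shape — boundary = 74.00 mm. Overall, the cross-section is a single solid region. Total boundary length (outer) = 74.00 mm.

74.00 mm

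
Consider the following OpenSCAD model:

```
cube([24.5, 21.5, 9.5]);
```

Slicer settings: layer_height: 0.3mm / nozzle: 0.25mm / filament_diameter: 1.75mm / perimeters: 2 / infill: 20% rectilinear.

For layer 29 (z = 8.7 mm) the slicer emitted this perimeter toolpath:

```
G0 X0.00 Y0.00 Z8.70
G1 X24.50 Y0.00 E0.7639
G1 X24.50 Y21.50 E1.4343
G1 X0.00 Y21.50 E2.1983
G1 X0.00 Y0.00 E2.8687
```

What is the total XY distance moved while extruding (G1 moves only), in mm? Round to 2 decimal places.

92.00 mm

Sum the Euclidean lengths of each G1 segment: total = 92.00 mm.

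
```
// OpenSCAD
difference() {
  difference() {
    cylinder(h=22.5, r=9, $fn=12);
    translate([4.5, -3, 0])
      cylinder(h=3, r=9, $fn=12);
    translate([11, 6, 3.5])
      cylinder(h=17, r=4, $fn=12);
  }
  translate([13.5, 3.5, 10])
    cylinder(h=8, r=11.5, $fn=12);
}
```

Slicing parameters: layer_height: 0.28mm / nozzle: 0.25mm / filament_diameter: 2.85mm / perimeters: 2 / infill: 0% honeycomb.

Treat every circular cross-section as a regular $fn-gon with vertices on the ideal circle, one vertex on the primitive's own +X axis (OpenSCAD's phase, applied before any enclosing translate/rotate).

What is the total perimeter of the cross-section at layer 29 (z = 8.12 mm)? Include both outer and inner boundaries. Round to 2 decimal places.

55.90 mm

At z = 8.12 mm: the cylinder: section is a regular 12-gon, circumradius r=9 (perimeter = 2·12·9.000·sin(180°/12) = 55.90 mm); the cylinder at (4.5, -3) is not intersected at this z (z outside [0, 3]); the cylinder at (11, 6): section is a regular 12-gon, circumradius r=4 (perimeter = 2·12·4.000·sin(180°/12) = 24.85 mm); Taking the first minus the rest: starting from the r=9 cylinder, the r=4 cylinder at (11, 6) partially overlaps it — only the 0.41 mm² overlap (of its 48.00 mm²) is removed, clipping the outline — boundary = 55.90 mm; the cylinder at (13.5, 3.5) does not reach this height (z outside [10, 18]); Taking the first minus the rest: none of the subtracted shapes is present at this height, so that combined region is unchanged — boundary = 55.90 mm. Overall, the cross-section is a single solid region. Total boundary length (outer) = 55.90 mm.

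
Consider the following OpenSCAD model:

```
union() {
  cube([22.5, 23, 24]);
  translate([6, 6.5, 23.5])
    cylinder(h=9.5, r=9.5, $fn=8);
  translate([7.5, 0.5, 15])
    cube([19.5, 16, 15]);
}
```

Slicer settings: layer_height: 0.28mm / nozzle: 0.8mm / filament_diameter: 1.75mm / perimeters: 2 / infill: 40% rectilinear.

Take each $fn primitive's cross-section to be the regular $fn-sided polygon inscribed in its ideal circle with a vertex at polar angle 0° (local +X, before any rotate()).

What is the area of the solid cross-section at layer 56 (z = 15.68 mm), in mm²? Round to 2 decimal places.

589.50 mm²

At z = 15.68 mm: the 22.5×23 cube contributes its full rectangle (area 517.50 mm²); the cylinder at (6, 6.5) is absent (z outside [23.5, 33]); the 19.5×16 cube at (7.5, 0.5) contributes its full rectangle (area 312.00 mm²); Taking the union: the regions partially overlap — summed areas 829.50 mm² minus the doubly-counted overlap 240.00 mm² gives 589.50 mm² — area = 589.50 mm². Overall, the cross-section is a single solid region. Net area = 589.50 mm².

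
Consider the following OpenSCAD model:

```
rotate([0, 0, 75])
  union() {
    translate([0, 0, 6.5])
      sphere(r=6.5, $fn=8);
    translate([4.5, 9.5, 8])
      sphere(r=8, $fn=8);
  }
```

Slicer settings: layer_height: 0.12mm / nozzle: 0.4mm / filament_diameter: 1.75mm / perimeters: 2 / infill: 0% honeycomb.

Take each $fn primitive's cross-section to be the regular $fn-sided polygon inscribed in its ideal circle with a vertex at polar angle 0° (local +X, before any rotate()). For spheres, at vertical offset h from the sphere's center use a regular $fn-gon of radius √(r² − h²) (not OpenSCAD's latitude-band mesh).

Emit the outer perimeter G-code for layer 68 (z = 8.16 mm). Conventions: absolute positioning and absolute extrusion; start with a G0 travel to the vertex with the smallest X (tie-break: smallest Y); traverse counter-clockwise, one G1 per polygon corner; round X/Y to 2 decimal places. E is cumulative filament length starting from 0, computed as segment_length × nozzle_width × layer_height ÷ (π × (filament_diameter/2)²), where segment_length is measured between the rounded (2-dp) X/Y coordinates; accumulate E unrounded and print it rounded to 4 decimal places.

G0 X-15.74 Y8.88 Z8.16
G1 X-14.94 Y2.81 E0.1222
G1 X-10.08 Y-0.92 E0.2444
G1 X-5.81 Y-0.36 E0.3304
G1 X-5.44 Y-3.14 E0.3863
G1 X-1.63 Y-6.07 E0.4823
G1 X3.14 Y-5.44 E0.5783
G1 X6.07 Y-1.63 E0.6742
G1 X5.44 Y3.14 E0.7702
G1 X1.63 Y6.07 E0.8661
G1 X-0.43 Y5.80 E0.9076
G1 X-1.08 Y10.80 E1.0082
G1 X-5.94 Y14.53 E1.1305
G1 X-12.01 Y13.73 E1.2527
G1 X-15.74 Y8.88 E1.3748

At z = 8.16 mm: the r=6.5 sphere slices to a regular 8-gon of circumradius 6.284 (√(r²−h²) with h=1.66 from center); the sphere at (4.5, 9.5): section is a regular 8-gon, circumradius = √(r²−h²) = √(8²−0.16²) = 7.998; Merging all regions: the regions partially overlap (shared area 18.02 mm²), so overlapping operands fuse into one piece — 1 connected region; (whole slice rotated 75° about Z — lengths, areas and connectivity unchanged). The outline is a single polygon with 14 vertices. Extrusion per mm of travel: 0.4 × 0.12 / (π × 0.875²) = 0.019956. Accumulating E over each segment gives final E = 1.3748.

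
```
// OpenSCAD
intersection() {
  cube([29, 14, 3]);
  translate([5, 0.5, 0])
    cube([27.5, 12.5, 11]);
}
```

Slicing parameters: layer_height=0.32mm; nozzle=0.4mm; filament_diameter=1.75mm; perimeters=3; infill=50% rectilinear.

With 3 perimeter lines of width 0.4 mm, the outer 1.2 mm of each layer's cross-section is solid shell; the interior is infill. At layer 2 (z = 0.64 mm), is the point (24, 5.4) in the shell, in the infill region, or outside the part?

infill

At z = 0.64 mm: the cube is present — its section is the full 29×14 rectangle; the cube at (5, 0.5) (footprint 27.5×12.5) is included at this height; After intersecting: the 27.5×12.5 cube at (5, 0.5) partially overlaps the 29×14 cube; clipping to the common part keeps 300.00 mm² — 1 connected region. Overall, the cross-section is a single solid region. The nearest boundary edge runs (29.00, 0.50)→(5.00, 0.50); distance from the point to it = 4.90 mm. The point is inside the cross-section and 4.90 mm from the nearest boundary — more than the 1.2 mm shell width (3 × 0.4), so it's in the infill interior.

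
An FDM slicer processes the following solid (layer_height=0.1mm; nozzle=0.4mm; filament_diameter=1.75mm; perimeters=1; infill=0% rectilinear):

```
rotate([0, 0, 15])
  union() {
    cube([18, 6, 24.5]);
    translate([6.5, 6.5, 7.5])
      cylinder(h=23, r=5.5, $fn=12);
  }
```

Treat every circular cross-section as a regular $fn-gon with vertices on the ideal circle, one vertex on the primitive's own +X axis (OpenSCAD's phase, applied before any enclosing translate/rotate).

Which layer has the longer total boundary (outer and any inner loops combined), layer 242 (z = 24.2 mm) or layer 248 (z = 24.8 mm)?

Layer 242 (z = 24.2): the cube (footprint 18×6) is included at this height (perimeter 48.00 mm); the r=5.5 cylinder at (6.5, 6.5) gives a regular 12-gon of circumradius 5.5 (constant along its height) (perimeter = 2·12·5.500·sin(180°/12) = 34.16 mm); Taking the union: the regions partially overlap (shared area 39.94 mm²), so the edge portions inside another operand are dropped and the merged outline is re-measured after clipping — boundary = 55.39 mm; (whole slice rotated 15° about Z — lengths, areas and connectivity unchanged). So its perimeter = 55.39 mm. Layer 248 (z = 24.8): the cube is not intersected at this z (z outside [0, 24.5]); the cylinder at (6.5, 6.5): section is a regular 12-gon, circumradius r=5.5 (perimeter = 2·12·5.500·sin(180°/12) = 34.16 mm); Merging all regions: only the r=5.5 cylinder at (6.5, 6.5) is present, so the union is just that shape — boundary = 34.16 mm; (rotated 15° about Z; rotation is an isometry so areas/perimeters/island counts are preserved). So its perimeter = 34.16 mm. Layer 242 is larger (55.39 vs 34.16 mm).

layer 242 (z = 24.2 mm)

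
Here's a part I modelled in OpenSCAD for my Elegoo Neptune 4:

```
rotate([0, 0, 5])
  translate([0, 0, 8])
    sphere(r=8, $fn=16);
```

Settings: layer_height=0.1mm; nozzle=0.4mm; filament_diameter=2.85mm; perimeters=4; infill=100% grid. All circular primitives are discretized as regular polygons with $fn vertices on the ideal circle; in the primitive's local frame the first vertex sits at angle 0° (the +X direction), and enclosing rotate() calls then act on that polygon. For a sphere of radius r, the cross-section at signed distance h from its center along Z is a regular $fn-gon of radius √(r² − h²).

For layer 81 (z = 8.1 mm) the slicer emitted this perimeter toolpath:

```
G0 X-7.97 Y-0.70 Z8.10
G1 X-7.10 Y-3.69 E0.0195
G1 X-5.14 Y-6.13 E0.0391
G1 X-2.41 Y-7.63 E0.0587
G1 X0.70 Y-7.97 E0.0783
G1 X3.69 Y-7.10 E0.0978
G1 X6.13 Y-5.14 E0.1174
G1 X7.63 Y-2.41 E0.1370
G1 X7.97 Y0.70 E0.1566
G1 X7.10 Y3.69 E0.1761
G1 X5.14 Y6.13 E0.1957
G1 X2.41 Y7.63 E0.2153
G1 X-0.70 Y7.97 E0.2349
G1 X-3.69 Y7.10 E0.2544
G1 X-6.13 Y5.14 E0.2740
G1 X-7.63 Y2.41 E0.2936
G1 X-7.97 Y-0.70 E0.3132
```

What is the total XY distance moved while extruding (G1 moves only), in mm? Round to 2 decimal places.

Sum the Euclidean lengths of each G1 segment: total = 49.95 mm.

49.95 mm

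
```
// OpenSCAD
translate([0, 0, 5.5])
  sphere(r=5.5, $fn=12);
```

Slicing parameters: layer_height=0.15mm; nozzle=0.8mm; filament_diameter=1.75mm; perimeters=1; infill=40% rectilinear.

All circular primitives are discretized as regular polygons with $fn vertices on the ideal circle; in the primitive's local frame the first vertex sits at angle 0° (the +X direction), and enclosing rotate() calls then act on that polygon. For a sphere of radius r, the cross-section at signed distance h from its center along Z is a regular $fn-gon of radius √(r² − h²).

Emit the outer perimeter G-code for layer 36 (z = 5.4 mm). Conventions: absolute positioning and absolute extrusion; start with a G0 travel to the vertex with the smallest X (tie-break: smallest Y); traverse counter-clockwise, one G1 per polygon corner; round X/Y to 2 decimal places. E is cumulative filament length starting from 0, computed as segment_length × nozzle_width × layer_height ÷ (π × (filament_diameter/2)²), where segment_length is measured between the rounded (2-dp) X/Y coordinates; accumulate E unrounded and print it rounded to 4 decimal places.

G0 X-5.50 Y0.00 Z5.40
G1 X-4.76 Y-2.75 E0.1421
G1 X-2.75 Y-4.76 E0.2839
G1 X0.00 Y-5.50 E0.4260
G1 X2.75 Y-4.76 E0.5681
G1 X4.76 Y-2.75 E0.7099
G1 X5.50 Y0.00 E0.8519
G1 X4.76 Y2.75 E0.9940
G1 X2.75 Y4.76 E1.1358
G1 X0.00 Y5.50 E1.2779
G1 X-2.75 Y4.76 E1.4200
G1 X-4.76 Y2.75 E1.5618
G1 X-5.50 Y0.00 E1.7039

At z = 5.4 mm: the sphere: section is a regular 12-gon, circumradius = √(r²−h²) = √(5.5²−0.1²) = 5.499. The outline is a single polygon with 12 vertices. Extrusion per mm of travel: 0.8 × 0.15 / (π × 0.875²) = 0.049890. Accumulating E over each segment gives final E = 1.7039.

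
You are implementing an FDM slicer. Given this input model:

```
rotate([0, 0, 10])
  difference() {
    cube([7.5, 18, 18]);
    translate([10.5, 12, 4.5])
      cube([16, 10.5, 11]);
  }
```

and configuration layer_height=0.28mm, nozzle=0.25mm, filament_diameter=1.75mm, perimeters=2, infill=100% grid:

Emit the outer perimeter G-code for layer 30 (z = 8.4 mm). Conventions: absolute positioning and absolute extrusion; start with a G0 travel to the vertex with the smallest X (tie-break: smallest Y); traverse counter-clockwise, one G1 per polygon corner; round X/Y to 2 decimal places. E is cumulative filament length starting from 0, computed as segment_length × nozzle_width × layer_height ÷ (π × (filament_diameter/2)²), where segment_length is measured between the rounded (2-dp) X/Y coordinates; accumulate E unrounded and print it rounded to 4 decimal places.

At z = 8.4 mm: the 7.5×18 cube contributes its full rectangle; the cube at (10.5, 12) (footprint 16×10.5) is included at this height; After the difference (first − rest): starting from the 7.5×18 cube, the 16×10.5 cube at (10.5, 12) misses the remaining region (no effect) — 1 connected region; (rotated 10° about Z; rotation is an isometry so areas/perimeters/island counts are preserved). The outline is a single polygon with 4 vertices. Extrusion per mm of travel: 0.25 × 0.28 / (π × 0.875²) = 0.029103. Accumulating E over each segment gives final E = 1.4847.

G0 X-3.13 Y17.73 Z8.40
G1 X0.00 Y0.00 E0.5240
G1 X7.39 Y1.30 E0.7423
G1 X4.26 Y19.03 E1.2663
G1 X-3.13 Y17.73 E1.4847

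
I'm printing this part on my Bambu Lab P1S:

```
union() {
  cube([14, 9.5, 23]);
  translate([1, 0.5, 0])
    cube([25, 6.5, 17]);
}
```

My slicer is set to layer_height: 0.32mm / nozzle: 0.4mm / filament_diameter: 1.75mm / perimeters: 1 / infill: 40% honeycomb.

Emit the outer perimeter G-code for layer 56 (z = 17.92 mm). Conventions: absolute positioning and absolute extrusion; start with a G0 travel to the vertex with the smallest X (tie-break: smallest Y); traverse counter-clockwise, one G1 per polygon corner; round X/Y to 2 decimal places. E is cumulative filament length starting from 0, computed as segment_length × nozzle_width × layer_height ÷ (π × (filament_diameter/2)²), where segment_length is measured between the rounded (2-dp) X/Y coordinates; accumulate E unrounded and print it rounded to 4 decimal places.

G0 X0.00 Y0.00 Z17.92
G1 X14.00 Y0.00 E0.7450
G1 X14.00 Y9.50 E1.2506
G1 X0.00 Y9.50 E1.9956
G1 X0.00 Y0.00 E2.5012

At z = 17.92 mm: the 14×9.5 cube contributes its full rectangle; the cube at (1, 0.5) is not intersected at this z (z outside [0, 17]); Merging all regions: only the 14×9.5 cube is present, so the union is just that shape — 1 connected region. The outline is a single polygon with 4 vertices. Extrusion per mm of travel: 0.4 × 0.32 / (π × 0.875²) = 0.053216. Accumulating E over each segment gives final E = 2.5012.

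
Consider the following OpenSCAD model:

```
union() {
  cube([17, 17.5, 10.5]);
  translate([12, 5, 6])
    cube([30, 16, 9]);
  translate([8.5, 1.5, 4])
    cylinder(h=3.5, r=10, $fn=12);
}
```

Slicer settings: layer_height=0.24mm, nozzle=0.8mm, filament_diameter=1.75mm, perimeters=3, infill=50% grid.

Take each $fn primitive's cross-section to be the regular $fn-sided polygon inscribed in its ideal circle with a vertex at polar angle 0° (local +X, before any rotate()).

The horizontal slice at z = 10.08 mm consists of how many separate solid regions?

1

At z = 10.08 mm: the 17×17.5 cube contributes its full rectangle; the cube at (12, 5) is present — its section is the full 30×16 rectangle; the cylinder at (8.5, 1.5) does not reach this height (z outside [4, 7.5]); Combining (union): the regions partially overlap (shared area 62.50 mm²), so overlapping operands fuse into one piece — 1 connected region. The result has 1 disconnected region.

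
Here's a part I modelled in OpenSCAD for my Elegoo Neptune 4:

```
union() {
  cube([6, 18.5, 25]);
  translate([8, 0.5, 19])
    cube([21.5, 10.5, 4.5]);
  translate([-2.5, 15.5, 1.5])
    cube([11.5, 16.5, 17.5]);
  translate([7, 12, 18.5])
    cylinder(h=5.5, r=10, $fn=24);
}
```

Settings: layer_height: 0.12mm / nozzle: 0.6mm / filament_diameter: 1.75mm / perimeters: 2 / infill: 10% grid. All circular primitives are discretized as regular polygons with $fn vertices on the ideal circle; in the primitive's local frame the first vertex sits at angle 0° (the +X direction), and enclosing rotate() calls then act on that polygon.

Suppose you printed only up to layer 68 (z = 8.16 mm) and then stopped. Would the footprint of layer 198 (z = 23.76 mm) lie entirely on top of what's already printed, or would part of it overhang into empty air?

part overhangs

Compare the two slices. At z = 8.16: the cube (footprint 6×18.5) is included at this height (area 111.00 mm²); the cube at (8, 0.5) does not reach this height (z outside [19, 23.5]); the 11.5×16.5 cube at (-2.5, 15.5) contributes its full rectangle (area 189.75 mm²); the cylinder at (7, 12) is not intersected at this z (z outside [18.5, 24]); Combining (union): the regions partially overlap — summed areas 300.75 mm² minus the doubly-counted overlap 18.00 mm² gives 282.75 mm² — area = 282.75 mm². At z = 23.76: the cube is present — its section is the full 6×18.5 rectangle (area 111.00 mm²); the cube at (8, 0.5) is absent (z outside [19, 23.5]); the cube at (-2.5, 15.5) is not intersected at this z (z outside [1.5, 19]); the r=10 cylinder at (7, 12) gives a regular 24-gon of circumradius 10 (constant along its height) (area = (24/2)·10.000²·sin(360°/24) = 310.58 mm²); Merging all regions: the regions partially overlap — summed areas 421.58 mm² minus the doubly-counted overlap 92.38 mm² gives 329.20 mm² — area = 329.20 mm². Checking containment: at z = 23.76 the cross-section extends beyond the z = 8.16 cross-section by about 179.89 mm².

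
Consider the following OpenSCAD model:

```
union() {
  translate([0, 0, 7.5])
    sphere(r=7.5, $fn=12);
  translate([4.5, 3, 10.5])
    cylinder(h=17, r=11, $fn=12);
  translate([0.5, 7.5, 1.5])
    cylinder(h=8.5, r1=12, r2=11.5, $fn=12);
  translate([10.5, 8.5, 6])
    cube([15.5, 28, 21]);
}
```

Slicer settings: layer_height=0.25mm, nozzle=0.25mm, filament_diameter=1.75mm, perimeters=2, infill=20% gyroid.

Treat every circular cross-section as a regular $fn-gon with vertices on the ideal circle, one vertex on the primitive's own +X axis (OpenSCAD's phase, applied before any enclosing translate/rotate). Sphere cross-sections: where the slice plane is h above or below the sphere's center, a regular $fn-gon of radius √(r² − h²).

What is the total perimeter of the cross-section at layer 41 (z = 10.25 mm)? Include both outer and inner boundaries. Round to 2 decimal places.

130.34 mm

At z = 10.25 mm: the sphere: section is a regular 12-gon, circumradius = √(r²−h²) = √(7.5²−2.75²) = 6.978 (perimeter = 2·12·6.978·sin(180°/12) = 43.34 mm); the cylinder at (4.5, 3) is absent (z outside [10.5, 27.5]); the cone at (0.5, 7.5) is not intersected at this z (z outside [1.5, 10]); the 15.5×28 cube at (10.5, 8.5) contributes its full rectangle (perimeter 87.00 mm); Taking the union: the 2 present regions are separate (no shared area or edge), so areas and boundary lengths simply add and each stays a separate island — boundary = 130.34 mm. Overall, the cross-section has 2 separate islands. Total boundary length (outer) = 130.34 mm.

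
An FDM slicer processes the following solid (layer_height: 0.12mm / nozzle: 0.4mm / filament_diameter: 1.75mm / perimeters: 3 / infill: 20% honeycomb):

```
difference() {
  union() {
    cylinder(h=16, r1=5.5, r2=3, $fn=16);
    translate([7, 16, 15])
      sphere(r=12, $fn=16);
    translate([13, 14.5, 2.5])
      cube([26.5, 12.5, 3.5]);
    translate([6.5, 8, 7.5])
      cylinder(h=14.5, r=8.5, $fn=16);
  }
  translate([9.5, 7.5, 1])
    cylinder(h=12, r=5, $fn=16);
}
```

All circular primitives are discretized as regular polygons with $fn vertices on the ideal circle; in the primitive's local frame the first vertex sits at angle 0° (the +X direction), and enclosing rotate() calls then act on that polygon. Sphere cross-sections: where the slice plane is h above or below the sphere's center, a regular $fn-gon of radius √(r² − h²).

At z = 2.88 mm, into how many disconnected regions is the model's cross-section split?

2

At z = 2.88 mm: the cone (r1=5.5→r2=3) has section circumradius 5.050 here — a regular 16-gon; the sphere at (7, 16) is not intersected at this z (|z−center|=12.120 > r=12); the cube at (13, 14.5) is present — its section is the full 26.5×12.5 rectangle; the cylinder at (6.5, 8) does not reach this height (z outside [7.5, 22]); Merging all regions: the 2 present regions are separate (no shared area or edge), so areas and boundary lengths simply add and each stays a separate island — 2 connected regions; the r=5 cylinder at (9.5, 7.5) contributes a regular 16-gon of circumradius 5; After the difference (first − rest): starting from the result so far, the r=5 cylinder at (9.5, 7.5) misses the remaining region (no effect) — 2 connected regions. The result has 2 disconnected regions.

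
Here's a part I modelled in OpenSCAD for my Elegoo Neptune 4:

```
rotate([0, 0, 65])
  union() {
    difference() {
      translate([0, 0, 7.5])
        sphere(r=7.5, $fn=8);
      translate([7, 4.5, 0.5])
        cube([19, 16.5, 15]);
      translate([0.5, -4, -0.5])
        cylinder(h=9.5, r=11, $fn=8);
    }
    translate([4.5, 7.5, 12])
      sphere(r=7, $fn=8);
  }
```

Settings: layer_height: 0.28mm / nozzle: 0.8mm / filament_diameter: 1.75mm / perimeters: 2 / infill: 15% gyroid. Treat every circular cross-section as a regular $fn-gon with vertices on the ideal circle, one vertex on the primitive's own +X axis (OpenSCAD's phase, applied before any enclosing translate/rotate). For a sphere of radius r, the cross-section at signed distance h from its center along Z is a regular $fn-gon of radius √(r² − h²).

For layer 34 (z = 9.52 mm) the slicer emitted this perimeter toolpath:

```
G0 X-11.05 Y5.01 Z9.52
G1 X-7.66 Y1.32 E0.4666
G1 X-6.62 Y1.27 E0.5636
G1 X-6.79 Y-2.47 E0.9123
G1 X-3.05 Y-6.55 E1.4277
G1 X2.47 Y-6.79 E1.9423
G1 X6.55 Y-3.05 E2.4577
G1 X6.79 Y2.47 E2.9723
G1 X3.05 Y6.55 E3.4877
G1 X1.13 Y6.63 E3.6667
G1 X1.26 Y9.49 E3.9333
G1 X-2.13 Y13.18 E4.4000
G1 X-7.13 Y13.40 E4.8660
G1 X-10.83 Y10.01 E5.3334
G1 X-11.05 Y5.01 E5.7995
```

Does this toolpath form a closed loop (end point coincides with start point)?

Start point (G0): (-11.05, 5.01). End point (last G1): the path returns to the start — closed.

yes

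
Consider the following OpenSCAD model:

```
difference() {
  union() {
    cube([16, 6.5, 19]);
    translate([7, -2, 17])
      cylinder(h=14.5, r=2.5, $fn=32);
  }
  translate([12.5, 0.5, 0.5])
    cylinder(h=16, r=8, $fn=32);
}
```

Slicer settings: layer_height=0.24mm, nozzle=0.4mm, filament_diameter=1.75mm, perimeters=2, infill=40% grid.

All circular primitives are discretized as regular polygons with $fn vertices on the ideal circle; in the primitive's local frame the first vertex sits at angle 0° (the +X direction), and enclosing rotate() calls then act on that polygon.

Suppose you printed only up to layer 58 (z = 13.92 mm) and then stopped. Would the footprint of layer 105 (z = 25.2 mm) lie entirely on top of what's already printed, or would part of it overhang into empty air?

Compare the two slices. At z = 13.92: the 16×6.5 cube contributes its full rectangle (area 104.00 mm²); the cylinder at (7, -2) is not intersected at this z (z outside [17, 31.5]); Combining (union): only the 16×6.5 cube is present, so the union is just that shape — area = 104.00 mm²; the cylinder at (12.5, 0.5): section is a regular 32-gon, circumradius r=8 (area = (32/2)·8.000²·sin(360°/32) = 199.77 mm²); Subtracting the remaining from the first: starting from that combined region (104.00 mm²), the r=8 cylinder at (12.5, 0.5) partially overlaps it — only the 69.58 mm² overlap (of its 199.77 mm²) is removed, clipping the outline — area = 34.42 mm². At z = 25.2: the cube is absent (z outside [0, 19]); the r=2.5 cylinder at (7, -2) gives a regular 32-gon of circumradius 2.5 (constant along its height) (area = (32/2)·2.500²·sin(360°/32) = 19.51 mm²); Merging all regions: only the r=2.5 cylinder at (7, -2) is present, so the union is just that shape — area = 19.51 mm²; the cylinder at (12.5, 0.5) does not reach this height (z outside [0.5, 16.5]); Subtracting the remaining from the first: none of the subtracted shapes is present at this height, so that combined region is unchanged — area = 19.51 mm². Checking containment: at z = 25.2 the cross-section extends beyond the z = 13.92 cross-section by about 19.51 mm².

part overhangs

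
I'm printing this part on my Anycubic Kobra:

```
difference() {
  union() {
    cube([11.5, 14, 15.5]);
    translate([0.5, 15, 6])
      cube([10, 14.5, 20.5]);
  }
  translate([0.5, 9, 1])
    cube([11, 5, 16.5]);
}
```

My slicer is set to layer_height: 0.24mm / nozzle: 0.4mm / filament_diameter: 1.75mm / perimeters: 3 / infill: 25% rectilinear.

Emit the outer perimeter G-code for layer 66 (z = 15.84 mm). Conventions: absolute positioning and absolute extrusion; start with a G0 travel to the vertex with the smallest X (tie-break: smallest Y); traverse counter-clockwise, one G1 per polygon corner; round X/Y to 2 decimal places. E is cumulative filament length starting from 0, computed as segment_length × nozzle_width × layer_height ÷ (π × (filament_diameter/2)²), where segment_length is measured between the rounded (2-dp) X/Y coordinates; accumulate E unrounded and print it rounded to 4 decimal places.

G0 X0.50 Y15.00 Z15.84
G1 X10.50 Y15.00 E0.3991
G1 X10.50 Y29.50 E0.9778
G1 X0.50 Y29.50 E1.3770
G1 X0.50 Y15.00 E1.9557

At z = 15.84 mm: the cube is not intersected at this z (z outside [0, 15.5]); the cube at (0.5, 15) (footprint 10×14.5) is included at this height; Merging all regions: only the 10×14.5 cube at (0.5, 15) is present, so the union is just that shape — 1 connected region; the cube at (0.5, 9) (footprint 11×5) is included at this height; After the difference (first − rest): starting from that combined region, the 11×5 cube at (0.5, 9) misses the remaining region (no effect) — 1 connected region. The outline is a single polygon with 4 vertices. Extrusion per mm of travel: 0.4 × 0.24 / (π × 0.875²) = 0.039912. Accumulating E over each segment gives final E = 1.9557.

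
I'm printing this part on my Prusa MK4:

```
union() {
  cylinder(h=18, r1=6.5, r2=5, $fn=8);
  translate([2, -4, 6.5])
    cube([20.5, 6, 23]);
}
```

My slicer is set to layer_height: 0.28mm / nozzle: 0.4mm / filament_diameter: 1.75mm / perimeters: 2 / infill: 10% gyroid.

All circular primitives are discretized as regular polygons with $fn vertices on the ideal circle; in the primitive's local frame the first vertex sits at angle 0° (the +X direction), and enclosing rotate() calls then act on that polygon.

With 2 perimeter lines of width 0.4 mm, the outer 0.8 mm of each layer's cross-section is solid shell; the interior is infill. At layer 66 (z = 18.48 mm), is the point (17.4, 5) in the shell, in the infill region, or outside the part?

At z = 18.48 mm: the cone does not reach this height (z outside [0, 18]); the cube at (2, -4) is present — its section is the full 20.5×6 rectangle; Merging all regions: only the 20.5×6 cube at (2, -4) is present, so the union is just that shape — 1 connected region. Overall, the cross-section is a single solid region. The nearest boundary edge runs (22.50, 2.00)→(2.00, 2.00); distance from the point to it = 3.00 mm. The point is not inside any of the regions above, so it lies outside the cross-section (3.00 mm from the nearest boundary).

outside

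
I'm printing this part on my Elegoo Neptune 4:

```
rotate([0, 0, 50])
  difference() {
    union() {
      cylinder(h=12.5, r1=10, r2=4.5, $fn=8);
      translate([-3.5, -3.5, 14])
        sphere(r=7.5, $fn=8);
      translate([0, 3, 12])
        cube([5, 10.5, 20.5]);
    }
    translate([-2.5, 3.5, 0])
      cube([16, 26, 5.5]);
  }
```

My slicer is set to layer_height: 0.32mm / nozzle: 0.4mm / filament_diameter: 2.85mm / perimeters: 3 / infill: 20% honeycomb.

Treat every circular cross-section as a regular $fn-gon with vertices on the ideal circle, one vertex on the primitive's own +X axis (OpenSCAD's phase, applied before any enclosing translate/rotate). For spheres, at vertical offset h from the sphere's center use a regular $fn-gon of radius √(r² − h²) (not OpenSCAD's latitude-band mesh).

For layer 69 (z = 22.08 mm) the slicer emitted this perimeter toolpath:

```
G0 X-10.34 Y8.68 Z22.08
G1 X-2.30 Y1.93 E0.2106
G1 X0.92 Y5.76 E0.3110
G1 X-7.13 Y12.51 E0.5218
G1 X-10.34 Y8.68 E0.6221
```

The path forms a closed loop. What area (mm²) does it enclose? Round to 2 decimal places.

Apply the shoelace formula to the sequence of (X, Y) vertices; enclosed area = 52.51 mm².

52.51 mm²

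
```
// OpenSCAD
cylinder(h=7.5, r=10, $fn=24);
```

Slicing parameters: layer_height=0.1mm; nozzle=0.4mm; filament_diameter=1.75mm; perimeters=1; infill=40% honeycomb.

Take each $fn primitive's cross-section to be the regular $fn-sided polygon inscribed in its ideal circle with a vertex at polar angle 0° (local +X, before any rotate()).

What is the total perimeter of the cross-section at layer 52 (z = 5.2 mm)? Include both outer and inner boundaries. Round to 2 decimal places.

62.65 mm

At z = 5.2 mm: the r=10 cylinder contributes a regular 24-gon of circumradius 10 (perimeter = 2·24·10.000·sin(180°/24) = 62.65 mm). Overall, the cross-section is a single solid region. Total boundary length (outer) = 62.65 mm.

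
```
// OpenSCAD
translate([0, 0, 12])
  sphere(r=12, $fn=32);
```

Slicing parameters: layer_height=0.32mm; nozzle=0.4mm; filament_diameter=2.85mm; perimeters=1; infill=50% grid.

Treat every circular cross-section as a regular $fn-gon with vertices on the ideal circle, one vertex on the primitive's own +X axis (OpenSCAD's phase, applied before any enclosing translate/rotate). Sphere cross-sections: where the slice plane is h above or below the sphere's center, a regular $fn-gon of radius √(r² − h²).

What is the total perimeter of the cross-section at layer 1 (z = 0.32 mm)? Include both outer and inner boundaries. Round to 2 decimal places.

17.27 mm

At z = 0.32 mm: the r=12 sphere slices to a regular 32-gon of circumradius 2.753 (√(r²−h²) with h=11.68 from center) (perimeter = 2·32·2.753·sin(180°/32) = 17.27 mm). Overall, the cross-section is a single solid region. Total boundary length (outer) = 17.27 mm.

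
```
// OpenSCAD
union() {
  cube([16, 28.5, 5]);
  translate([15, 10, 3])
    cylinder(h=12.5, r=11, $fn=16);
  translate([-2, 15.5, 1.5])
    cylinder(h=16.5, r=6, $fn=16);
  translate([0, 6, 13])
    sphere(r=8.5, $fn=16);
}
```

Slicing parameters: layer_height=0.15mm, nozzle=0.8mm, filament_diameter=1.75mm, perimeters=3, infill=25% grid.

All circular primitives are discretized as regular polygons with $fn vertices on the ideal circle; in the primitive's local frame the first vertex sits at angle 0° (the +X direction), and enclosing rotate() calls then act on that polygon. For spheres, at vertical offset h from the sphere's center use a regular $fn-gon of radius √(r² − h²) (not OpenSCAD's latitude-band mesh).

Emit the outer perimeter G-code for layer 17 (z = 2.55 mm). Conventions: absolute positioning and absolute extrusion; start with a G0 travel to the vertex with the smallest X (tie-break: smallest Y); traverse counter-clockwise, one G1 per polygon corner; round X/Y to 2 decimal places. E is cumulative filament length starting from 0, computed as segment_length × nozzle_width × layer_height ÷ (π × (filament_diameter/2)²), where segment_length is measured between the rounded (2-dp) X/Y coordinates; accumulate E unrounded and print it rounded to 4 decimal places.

At z = 2.55 mm: the cube (footprint 16×28.5) is included at this height; the cylinder at (15, 10) does not reach this height (z outside [3, 15.5]); the r=6 cylinder at (-2, 15.5) contributes a regular 16-gon of circumradius 6; the sphere at (0, 6) is absent (|z−center|=10.450 > r=8.5); Taking the union: the regions partially overlap (shared area 31.90 mm²), so overlapping operands fuse into one piece — 1 connected region. The outline is a single polygon with 15 vertices. Extrusion per mm of travel: 0.8 × 0.15 / (π × 0.875²) = 0.049890. Accumulating E over each segment gives final E = 5.0191.

G0 X-8.00 Y15.50 Z2.55
G1 X-7.54 Y13.20 E0.1170
G1 X-6.24 Y11.26 E0.2335
G1 X-4.30 Y9.96 E0.3500
G1 X-2.00 Y9.50 E0.4671
G1 X0.00 Y9.90 E0.5688
G1 X0.00 Y0.00 E1.0627
G1 X16.00 Y0.00 E1.8610
G1 X16.00 Y28.50 E3.2828
G1 X0.00 Y28.50 E4.0811
G1 X0.00 Y21.10 E4.4503
G1 X-2.00 Y21.50 E4.5520
G1 X-4.30 Y21.04 E4.6690
G1 X-6.24 Y19.74 E4.7856
G1 X-7.54 Y17.80 E4.9021
G1 X-8.00 Y15.50 E5.0191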